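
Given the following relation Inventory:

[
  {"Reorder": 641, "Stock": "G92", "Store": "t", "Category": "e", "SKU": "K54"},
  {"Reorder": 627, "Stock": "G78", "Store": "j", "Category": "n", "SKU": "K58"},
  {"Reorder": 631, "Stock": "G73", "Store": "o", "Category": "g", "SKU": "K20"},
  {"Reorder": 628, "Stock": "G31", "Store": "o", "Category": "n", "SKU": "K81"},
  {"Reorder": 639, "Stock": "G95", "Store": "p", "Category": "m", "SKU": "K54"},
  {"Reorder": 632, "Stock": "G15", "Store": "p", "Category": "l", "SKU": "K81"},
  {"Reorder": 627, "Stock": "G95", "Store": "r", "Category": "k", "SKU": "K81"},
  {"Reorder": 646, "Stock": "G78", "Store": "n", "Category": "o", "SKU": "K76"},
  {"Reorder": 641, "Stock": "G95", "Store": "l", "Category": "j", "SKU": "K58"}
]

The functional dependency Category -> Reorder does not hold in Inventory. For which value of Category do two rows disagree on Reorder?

Category=e: 1 row → Reorder = 641 ✓
Category=n: 2 rows → Reorder takes values {627, 628} — violation
Category=g: 1 row → Reorder = 631 ✓
Category=m: 1 row → Reorder = 639 ✓
Category=l: 1 row → Reorder = 632 ✓
Category=k: 1 row → Reorder = 627 ✓
Category=o: 1 row → Reorder = 646 ✓
Category=j: 1 row → Reorder = 641 ✓
The only Category value with inconsistent Reorder is Category=n.

n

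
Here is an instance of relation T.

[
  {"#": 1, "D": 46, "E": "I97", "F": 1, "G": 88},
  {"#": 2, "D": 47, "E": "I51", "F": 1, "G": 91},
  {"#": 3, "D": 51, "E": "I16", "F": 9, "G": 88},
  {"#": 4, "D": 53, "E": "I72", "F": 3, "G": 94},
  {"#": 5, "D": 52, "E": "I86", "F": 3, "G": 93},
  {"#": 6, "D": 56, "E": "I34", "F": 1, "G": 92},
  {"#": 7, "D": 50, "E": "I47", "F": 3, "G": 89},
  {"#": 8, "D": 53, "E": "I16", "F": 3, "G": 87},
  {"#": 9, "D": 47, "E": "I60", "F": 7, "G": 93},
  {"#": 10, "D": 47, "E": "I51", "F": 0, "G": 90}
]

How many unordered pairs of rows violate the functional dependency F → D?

F=1: violating pairs (1,2), (1,6), (2,6) — 3 pairs.
F=3: violating pairs (4,5), (4,7), (5,7), (5,8), (7,8) — 5 pairs.

8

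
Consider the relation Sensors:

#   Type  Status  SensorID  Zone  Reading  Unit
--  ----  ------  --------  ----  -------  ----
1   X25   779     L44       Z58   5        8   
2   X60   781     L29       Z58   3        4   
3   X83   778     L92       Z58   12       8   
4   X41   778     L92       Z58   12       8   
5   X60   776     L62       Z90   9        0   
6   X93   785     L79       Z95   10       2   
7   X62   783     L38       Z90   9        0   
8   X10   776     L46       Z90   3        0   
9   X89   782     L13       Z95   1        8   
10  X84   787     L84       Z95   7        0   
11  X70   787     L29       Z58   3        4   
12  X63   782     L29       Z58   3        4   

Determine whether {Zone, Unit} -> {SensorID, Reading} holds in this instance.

(Zone=Z58, Unit=8): rows 1, 3, 4 → {SensorID,Reading} takes values {(L44, 5), (L92, 12)} — violation
(Zone=Z58, Unit=4): rows 2, 11, 12 → {SensorID,Reading} = (L29, 3), (L29, 3), (L29, 3) ✓
(Zone=Z90, Unit=0): rows 5, 7, 8 → {SensorID,Reading} takes values {(L62, 9), (L38, 9), (L46, 3)} — violation
(Zone=Z95, Unit=2): row 6 → {SensorID,Reading} = (L79, 10) ✓
(Zone=Z95, Unit=8): row 9 → {SensorID,Reading} = (L13, 1) ✓
(Zone=Z95, Unit=0): row 10 → {SensorID,Reading} = (L84, 7) ✓
Two rows agree on {Zone, Unit} but differ on {SensorID, Reading}, so {Zone, Unit} -> {SensorID, Reading} does not hold.

No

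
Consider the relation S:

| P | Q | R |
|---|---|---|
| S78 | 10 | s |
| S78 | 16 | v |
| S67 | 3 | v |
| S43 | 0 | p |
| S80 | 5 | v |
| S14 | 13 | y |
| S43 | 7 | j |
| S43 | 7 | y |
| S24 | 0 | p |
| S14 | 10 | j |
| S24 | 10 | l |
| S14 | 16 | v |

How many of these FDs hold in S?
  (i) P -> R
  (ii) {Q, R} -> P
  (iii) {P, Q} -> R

0

(i) P -> R: P=S78: 2 rows → R takes values {s, v} — violation; P=S43: 3 rows → R takes values {p, j, y} — violation; P=S14: 3 rows → R takes values {y, j, v} — violation; P=S24: 2 rows → R takes values {p, l} — violation — fails.
(ii) {Q, R} -> P: (Q=16, R=v): 2 rows → P takes values {S78, S14} — violation; (Q=0, R=p): 2 rows → P takes values {S43, S24} — violation — fails.
(iii) {P, Q} -> R: (P=S43, Q=7): 2 rows → R takes values {j, y} — violation — fails.
None of the 3 dependencies hold.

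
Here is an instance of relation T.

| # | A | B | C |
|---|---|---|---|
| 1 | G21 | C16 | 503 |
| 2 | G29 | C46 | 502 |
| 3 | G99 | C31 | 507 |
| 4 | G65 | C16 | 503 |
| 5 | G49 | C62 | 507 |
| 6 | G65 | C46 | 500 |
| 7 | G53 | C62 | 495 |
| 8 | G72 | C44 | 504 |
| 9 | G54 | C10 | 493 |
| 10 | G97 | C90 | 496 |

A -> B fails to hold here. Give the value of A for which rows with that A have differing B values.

A=G21: row 1 → B = C16 ✓
A=G29: row 2 → B = C46 ✓
A=G99: row 3 → B = C31 ✓
A=G65: rows 4, 6 → B takes values {C16, C46} — violation
A=G49: row 5 → B = C62 ✓
A=G53: row 7 → B = C62 ✓
A=G72: row 8 → B = C44 ✓
A=G54: row 9 → B = C10 ✓
A=G97: row 10 → B = C90 ✓
The only A value with inconsistent B is A=G65.

G65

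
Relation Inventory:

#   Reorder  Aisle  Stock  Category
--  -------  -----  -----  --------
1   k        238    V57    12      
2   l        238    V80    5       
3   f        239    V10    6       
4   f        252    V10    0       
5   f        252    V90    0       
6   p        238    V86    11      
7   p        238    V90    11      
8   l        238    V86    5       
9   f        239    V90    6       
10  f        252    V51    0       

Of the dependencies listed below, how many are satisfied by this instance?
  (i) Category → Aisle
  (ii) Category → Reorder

(i) Category → Aisle: every LHS value maps to a single RHS value — holds.
(ii) Category → Reorder: every LHS value maps to a single RHS value — holds.
2 of the 2 dependencies hold.

2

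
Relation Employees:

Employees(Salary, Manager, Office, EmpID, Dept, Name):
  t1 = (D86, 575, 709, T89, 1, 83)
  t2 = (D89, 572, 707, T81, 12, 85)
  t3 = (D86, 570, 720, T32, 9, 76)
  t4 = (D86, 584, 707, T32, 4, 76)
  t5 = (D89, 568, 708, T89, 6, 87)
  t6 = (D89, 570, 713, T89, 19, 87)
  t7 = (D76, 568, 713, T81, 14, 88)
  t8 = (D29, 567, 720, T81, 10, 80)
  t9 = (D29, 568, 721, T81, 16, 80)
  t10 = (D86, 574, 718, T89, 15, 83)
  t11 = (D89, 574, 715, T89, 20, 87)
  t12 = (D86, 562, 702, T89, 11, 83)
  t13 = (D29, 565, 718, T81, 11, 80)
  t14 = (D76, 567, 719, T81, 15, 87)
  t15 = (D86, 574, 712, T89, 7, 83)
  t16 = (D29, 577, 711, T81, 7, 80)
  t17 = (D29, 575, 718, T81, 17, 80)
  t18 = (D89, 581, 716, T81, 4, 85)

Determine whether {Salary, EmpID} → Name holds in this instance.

(Salary=D86, EmpID=T89): rows 1, 10, 12, 15 → Name = 83, 83, 83, 83 ✓
(Salary=D89, EmpID=T81): rows 2, 18 → Name = 85, 85 ✓
(Salary=D86, EmpID=T32): rows 3, 4 → Name = 76, 76 ✓
(Salary=D89, EmpID=T89): rows 5, 6, 11 → Name = 87, 87, 87 ✓
(Salary=D76, EmpID=T81): rows 7, 14 → Name takes values {88, 87} — violation
(Salary=D29, EmpID=T81): rows 8, 9, 13, 16, 17 → Name = 80, 80, 80, 80, 80 ✓
Two rows agree on {Salary, EmpID} but differ on Name, so {Salary, EmpID} → Name does not hold.

No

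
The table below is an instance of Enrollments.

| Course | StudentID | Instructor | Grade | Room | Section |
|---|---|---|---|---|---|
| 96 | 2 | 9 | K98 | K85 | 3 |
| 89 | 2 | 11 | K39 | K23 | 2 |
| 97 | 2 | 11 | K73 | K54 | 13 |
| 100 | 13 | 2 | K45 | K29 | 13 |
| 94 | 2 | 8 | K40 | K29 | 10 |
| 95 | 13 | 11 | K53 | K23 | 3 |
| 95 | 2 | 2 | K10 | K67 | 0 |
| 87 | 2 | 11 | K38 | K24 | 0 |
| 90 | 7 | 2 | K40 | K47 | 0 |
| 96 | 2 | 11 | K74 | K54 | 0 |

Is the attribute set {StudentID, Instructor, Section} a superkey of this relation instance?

Two distinct rows share (StudentID=2, Instructor=11, Section=0), so {StudentID, Instructor, Section} does not determine every attribute — not a superkey.

No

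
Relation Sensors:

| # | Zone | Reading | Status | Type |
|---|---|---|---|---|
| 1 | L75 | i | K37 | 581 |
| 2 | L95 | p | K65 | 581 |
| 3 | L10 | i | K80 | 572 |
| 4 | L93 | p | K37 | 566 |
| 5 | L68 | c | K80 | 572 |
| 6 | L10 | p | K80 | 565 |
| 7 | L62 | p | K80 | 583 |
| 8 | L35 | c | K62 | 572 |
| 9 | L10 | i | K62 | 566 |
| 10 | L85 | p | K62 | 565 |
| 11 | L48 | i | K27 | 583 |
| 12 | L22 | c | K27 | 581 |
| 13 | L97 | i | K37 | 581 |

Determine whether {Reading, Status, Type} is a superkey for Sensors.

Rows 1 and 13 have the same {Reading, Status, Type} value (Reading=i, Status=K37, Type=581) but are distinct tuples, so {Reading, Status, Type} does not determine every attribute — not a superkey.

No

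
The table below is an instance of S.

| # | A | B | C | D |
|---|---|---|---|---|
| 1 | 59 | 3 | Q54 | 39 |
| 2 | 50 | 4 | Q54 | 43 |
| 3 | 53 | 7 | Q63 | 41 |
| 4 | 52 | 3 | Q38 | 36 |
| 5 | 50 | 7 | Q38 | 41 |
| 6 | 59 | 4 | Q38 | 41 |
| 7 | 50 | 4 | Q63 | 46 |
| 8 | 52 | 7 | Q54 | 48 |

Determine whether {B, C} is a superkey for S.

Yes

All 8 rows have distinct {B, C} values, so {B, C} → (all attributes) holds and {B, C} is a superkey.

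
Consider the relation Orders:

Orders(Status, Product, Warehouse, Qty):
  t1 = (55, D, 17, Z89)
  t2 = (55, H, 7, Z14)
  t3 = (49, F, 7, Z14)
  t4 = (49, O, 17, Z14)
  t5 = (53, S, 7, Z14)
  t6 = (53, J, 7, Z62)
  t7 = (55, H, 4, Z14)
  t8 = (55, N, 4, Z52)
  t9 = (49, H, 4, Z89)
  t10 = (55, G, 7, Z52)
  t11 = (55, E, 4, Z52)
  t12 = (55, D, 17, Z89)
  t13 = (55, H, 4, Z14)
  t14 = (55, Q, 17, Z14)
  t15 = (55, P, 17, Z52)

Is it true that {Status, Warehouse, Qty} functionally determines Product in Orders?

(Status=55, Warehouse=17, Qty=Z89): rows 1, 12 → Product = D, D ✓
(Status=55, Warehouse=7, Qty=Z14): row 2 → Product = H ✓
(Status=49, Warehouse=7, Qty=Z14): row 3 → Product = F ✓
(Status=49, Warehouse=17, Qty=Z14): row 4 → Product = O ✓
(Status=53, Warehouse=7, Qty=Z14): row 5 → Product = S ✓
(Status=53, Warehouse=7, Qty=Z62): row 6 → Product = J ✓
(Status=55, Warehouse=4, Qty=Z14): rows 7, 13 → Product = H, H ✓
(Status=55, Warehouse=4, Qty=Z52): rows 8, 11 → Product takes values {N, E} — violation
(Status=49, Warehouse=4, Qty=Z89): row 9 → Product = H ✓
(Status=55, Warehouse=7, Qty=Z52): row 10 → Product = G ✓
(Status=55, Warehouse=17, Qty=Z14): row 14 → Product = Q ✓
(Status=55, Warehouse=17, Qty=Z52): row 15 → Product = P ✓
Two rows agree on {Status, Warehouse, Qty} but differ on Product, so {Status, Warehouse, Qty} → Product does not hold.

No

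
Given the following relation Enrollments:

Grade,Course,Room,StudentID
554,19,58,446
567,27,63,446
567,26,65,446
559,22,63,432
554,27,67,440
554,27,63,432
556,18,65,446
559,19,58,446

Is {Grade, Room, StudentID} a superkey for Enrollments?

Yes

All 8 rows have distinct {Grade, Room, StudentID} values, so {Grade, Room, StudentID} → (all attributes) holds and {Grade, Room, StudentID} is a superkey.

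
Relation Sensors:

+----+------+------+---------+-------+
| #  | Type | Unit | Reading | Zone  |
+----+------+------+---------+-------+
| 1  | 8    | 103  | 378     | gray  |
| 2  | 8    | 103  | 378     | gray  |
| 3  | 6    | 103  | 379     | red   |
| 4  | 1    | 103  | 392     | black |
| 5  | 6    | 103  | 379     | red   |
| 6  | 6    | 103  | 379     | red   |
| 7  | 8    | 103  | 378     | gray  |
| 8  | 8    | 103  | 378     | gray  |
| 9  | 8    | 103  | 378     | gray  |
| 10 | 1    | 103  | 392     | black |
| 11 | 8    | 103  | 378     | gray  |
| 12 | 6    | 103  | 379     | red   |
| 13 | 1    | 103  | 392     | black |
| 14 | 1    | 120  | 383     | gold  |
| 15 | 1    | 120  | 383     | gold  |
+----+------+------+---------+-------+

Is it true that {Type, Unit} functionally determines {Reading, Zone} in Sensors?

Yes

(Type=8, Unit=103): rows 1, 2, 7, 8, 9, 11 → {Reading,Zone} = (378, gray), (378, gray), (378, gray), (378, gray), (378, gray), (378, gray) ✓
(Type=6, Unit=103): rows 3, 5, 6, 12 → {Reading,Zone} = (379, red), (379, red), (379, red), (379, red) ✓
(Type=1, Unit=103): rows 4, 10, 13 → {Reading,Zone} = (392, black), (392, black), (392, black) ✓
(Type=1, Unit=120): rows 14, 15 → {Reading,Zone} = (383, gold), (383, gold) ✓
Every {Type, Unit} value is associated with a single {Reading, Zone} value, so {Type, Unit} -> {Reading, Zone} holds.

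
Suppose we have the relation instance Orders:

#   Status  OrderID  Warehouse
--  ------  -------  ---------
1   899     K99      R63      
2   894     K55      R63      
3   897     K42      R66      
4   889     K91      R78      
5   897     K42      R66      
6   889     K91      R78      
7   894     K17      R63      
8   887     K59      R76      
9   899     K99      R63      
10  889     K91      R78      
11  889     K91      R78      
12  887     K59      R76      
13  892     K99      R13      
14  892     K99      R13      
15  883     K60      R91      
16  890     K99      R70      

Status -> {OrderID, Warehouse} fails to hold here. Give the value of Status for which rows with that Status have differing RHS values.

894

Status=899: rows 1, 9 → {OrderID,Warehouse} = (K99, R63), (K99, R63) ✓
Status=894: rows 2, 7 → {OrderID,Warehouse} takes values {(K55, R63), (K17, R63)} — violation
Status=897: rows 3, 5 → {OrderID,Warehouse} = (K42, R66), (K42, R66) ✓
Status=889: rows 4, 6, 10, 11 → {OrderID,Warehouse} = (K91, R78), (K91, R78), (K91, R78), (K91, R78) ✓
Status=887: rows 8, 12 → {OrderID,Warehouse} = (K59, R76), (K59, R76) ✓
Status=892: rows 13, 14 → {OrderID,Warehouse} = (K99, R13), (K99, R13) ✓
Status=883: row 15 → {OrderID,Warehouse} = (K60, R91) ✓
Status=890: row 16 → {OrderID,Warehouse} = (K99, R70) ✓
The only Status value with inconsistent RHS is Status=894.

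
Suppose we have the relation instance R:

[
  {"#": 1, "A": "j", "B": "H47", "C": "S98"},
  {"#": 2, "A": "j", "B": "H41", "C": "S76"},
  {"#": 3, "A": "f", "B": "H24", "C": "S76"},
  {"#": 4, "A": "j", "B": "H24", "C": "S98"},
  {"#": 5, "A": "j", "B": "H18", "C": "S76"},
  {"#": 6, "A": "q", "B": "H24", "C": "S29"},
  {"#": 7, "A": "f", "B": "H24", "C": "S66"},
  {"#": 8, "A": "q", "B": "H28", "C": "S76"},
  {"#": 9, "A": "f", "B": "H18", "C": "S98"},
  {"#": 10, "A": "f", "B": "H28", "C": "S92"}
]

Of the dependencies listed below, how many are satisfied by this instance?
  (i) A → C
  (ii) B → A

0

(i) A → C: A=j: rows 1, 2, 4, 5 → C takes values {S98, S76} — violation; A=f: rows 3, 7, 9, 10 → C takes values {S76, S66, S98, S92} — violation; A=q: rows 6, 8 → C takes values {S29, S76} — violation — fails.
(ii) B → A: B=H24: rows 3, 4, 6, 7 → A takes values {f, j, q} — violation; B=H18: rows 5, 9 → A takes values {j, f} — violation; B=H28: rows 8, 10 → A takes values {q, f} — violation — fails.
None of the 2 dependencies hold.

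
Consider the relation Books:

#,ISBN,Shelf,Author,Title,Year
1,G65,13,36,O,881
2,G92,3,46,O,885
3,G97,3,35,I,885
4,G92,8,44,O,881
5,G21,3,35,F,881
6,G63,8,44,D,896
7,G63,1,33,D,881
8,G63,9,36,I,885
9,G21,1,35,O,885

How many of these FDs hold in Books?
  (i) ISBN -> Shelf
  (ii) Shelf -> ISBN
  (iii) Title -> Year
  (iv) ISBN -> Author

(i) ISBN -> Shelf: ISBN=G92: rows 2, 4 → Shelf takes values {3, 8} — violation; ISBN=G21: rows 5, 9 → Shelf takes values {3, 1} — violation; ISBN=G63: rows 6, 7, 8 → Shelf takes values {8, 1, 9} — violation — fails.
(ii) Shelf -> ISBN: Shelf=3: rows 2, 3, 5 → ISBN takes values {G92, G97, G21} — violation; Shelf=8: rows 4, 6 → ISBN takes values {G92, G63} — violation; Shelf=1: rows 7, 9 → ISBN takes values {G63, G21} — violation — fails.
(iii) Title -> Year: Title=O: rows 1, 2, 4, 9 → Year takes values {881, 885} — violation; Title=D: rows 6, 7 → Year takes values {896, 881} — violation — fails.
(iv) ISBN -> Author: ISBN=G92: rows 2, 4 → Author takes values {46, 44} — violation; ISBN=G63: rows 6, 7, 8 → Author takes values {44, 33, 36} — violation — fails.
None of the 4 dependencies hold.

0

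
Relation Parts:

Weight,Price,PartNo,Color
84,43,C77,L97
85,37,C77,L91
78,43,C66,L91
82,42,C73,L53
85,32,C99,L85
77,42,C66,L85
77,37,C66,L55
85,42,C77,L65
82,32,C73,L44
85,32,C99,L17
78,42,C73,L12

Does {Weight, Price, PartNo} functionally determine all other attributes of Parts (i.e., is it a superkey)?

Two distinct rows share (Weight=85, Price=32, PartNo=C99), so {Weight, Price, PartNo} does not determine every attribute — not a superkey.

No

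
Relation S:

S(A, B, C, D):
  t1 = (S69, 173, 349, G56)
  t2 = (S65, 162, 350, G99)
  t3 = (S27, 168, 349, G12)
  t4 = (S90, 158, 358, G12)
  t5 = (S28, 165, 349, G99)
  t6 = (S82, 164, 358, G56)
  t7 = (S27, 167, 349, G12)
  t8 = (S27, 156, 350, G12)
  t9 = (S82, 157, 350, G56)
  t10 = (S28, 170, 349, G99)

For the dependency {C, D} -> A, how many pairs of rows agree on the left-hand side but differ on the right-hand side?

(C=349, D=G12): all 2 rows agree on A — 0 pairs.
(C=349, D=G99): all 2 rows agree on A — 0 pairs.

0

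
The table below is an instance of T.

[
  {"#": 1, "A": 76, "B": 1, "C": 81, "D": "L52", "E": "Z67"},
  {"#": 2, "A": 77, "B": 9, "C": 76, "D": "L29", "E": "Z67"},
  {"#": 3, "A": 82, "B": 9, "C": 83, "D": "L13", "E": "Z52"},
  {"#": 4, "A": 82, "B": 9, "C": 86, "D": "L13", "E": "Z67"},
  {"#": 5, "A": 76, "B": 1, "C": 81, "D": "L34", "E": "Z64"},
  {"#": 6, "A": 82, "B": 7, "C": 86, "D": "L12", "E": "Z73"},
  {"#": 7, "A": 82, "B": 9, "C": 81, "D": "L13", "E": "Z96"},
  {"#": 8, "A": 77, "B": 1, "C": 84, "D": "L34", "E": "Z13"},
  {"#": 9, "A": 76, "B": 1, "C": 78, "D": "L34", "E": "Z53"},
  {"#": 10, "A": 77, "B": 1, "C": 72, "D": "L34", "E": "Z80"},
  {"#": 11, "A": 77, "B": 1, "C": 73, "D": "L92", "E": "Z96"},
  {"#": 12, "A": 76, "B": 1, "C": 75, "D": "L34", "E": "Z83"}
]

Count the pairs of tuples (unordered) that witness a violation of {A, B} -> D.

(A=76, B=1): violating pairs (1,5), (1,9), (1,12) — 3 pairs.
(A=82, B=9): all 3 rows agree on D — 0 pairs.
(A=77, B=1): violating pairs (8,11), (10,11) — 2 pairs.

5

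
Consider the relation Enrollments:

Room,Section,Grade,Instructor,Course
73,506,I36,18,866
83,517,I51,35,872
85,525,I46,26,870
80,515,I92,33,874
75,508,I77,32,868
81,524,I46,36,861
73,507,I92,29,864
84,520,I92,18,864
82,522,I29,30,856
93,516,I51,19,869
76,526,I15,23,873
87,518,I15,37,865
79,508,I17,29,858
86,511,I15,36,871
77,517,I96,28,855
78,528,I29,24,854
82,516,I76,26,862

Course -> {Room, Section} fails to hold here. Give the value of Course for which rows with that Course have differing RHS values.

864

Course=866: 1 row → {Room,Section} = (73, 506) ✓
Course=872: 1 row → {Room,Section} = (83, 517) ✓
Course=870: 1 row → {Room,Section} = (85, 525) ✓
Course=874: 1 row → {Room,Section} = (80, 515) ✓
Course=868: 1 row → {Room,Section} = (75, 508) ✓
Course=861: 1 row → {Room,Section} = (81, 524) ✓
Course=864: 2 rows → {Room,Section} takes values {(73, 507), (84, 520)} — violation
Course=856: 1 row → {Room,Section} = (82, 522) ✓
Course=869: 1 row → {Room,Section} = (93, 516) ✓
Course=873: 1 row → {Room,Section} = (76, 526) ✓
Course=865: 1 row → {Room,Section} = (87, 518) ✓
Course=858: 1 row → {Room,Section} = (79, 508) ✓
Course=871: 1 row → {Room,Section} = (86, 511) ✓
Course=855: 1 row → {Room,Section} = (77, 517) ✓
Course=854: 1 row → {Room,Section} = (78, 528) ✓
Course=862: 1 row → {Room,Section} = (82, 516) ✓
The only Course value with inconsistent RHS is Course=864.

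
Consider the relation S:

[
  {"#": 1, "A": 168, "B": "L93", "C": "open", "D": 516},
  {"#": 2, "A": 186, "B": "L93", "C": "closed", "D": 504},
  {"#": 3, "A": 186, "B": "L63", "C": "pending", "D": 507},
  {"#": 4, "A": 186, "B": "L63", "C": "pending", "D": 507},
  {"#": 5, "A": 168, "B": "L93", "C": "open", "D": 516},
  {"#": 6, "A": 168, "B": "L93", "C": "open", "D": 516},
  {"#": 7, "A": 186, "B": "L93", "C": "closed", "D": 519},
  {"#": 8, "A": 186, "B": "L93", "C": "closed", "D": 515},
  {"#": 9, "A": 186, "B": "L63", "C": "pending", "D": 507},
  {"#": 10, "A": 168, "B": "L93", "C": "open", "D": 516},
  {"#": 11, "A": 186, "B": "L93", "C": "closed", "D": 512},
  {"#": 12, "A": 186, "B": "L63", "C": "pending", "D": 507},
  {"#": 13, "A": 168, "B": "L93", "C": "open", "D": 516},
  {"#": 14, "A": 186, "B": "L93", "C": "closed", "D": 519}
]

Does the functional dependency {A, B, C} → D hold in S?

(A=168, B=L93, C=open): rows 1, 5, 6, 10, 13 → D = 516, 516, 516, 516, 516 ✓
(A=186, B=L93, C=closed): rows 2, 7, 8, 11, 14 → D takes values {504, 519, 515, 512} — violation
(A=186, B=L63, C=pending): rows 3, 4, 9, 12 → D = 507, 507, 507, 507 ✓
Two rows agree on {A, B, C} but differ on D, so {A, B, C} → D does not hold.

No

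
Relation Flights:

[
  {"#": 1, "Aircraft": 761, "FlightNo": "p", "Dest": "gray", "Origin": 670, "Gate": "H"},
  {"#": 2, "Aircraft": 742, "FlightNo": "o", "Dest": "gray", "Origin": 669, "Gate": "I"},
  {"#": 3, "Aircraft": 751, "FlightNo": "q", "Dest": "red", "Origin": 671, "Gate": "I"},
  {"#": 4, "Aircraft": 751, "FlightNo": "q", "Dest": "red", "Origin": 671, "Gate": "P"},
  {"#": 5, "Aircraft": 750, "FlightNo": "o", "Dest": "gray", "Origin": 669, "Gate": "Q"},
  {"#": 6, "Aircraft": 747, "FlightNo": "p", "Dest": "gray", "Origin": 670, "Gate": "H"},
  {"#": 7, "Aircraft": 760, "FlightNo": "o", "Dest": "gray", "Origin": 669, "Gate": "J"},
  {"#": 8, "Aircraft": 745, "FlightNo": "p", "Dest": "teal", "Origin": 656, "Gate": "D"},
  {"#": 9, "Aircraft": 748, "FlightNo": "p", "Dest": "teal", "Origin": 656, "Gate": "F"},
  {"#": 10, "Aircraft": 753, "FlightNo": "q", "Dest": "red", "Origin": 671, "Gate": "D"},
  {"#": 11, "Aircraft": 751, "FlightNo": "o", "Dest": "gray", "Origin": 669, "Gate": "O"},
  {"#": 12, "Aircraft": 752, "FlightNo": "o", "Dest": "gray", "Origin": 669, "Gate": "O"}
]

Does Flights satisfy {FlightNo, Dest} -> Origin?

(FlightNo=p, Dest=gray): rows 1, 6 → Origin = 670, 670 ✓
(FlightNo=o, Dest=gray): rows 2, 5, 7, 11, 12 → Origin = 669, 669, 669, 669, 669 ✓
(FlightNo=q, Dest=red): rows 3, 4, 10 → Origin = 671, 671, 671 ✓
(FlightNo=p, Dest=teal): rows 8, 9 → Origin = 656, 656 ✓
Every {FlightNo, Dest} value is associated with a single Origin value, so {FlightNo, Dest} -> Origin holds.

Yes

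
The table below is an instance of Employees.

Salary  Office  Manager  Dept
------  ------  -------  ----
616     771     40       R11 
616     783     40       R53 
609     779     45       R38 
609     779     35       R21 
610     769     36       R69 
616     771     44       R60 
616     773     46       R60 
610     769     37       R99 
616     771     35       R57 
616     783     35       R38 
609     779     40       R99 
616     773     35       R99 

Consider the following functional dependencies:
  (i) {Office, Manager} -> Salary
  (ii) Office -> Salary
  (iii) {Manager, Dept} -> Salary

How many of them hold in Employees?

3

(i) {Office, Manager} -> Salary: every LHS value maps to a single RHS value — holds.
(ii) Office -> Salary: every LHS value maps to a single RHS value — holds.
(iii) {Manager, Dept} -> Salary: every LHS value maps to a single RHS value — holds.
3 of the 3 dependencies hold.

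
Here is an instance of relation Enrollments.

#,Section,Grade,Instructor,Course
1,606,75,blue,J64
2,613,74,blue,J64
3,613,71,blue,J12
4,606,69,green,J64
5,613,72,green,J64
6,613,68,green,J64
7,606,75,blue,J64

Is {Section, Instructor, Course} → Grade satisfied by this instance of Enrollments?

No

(Section=606, Instructor=blue, Course=J64): rows 1, 7 → Grade = 75, 75 ✓
(Section=613, Instructor=blue, Course=J64): row 2 → Grade = 74 ✓
(Section=613, Instructor=blue, Course=J12): row 3 → Grade = 71 ✓
(Section=606, Instructor=green, Course=J64): row 4 → Grade = 69 ✓
(Section=613, Instructor=green, Course=J64): rows 5, 6 → Grade takes values {72, 68} — violation
Two rows agree on {Section, Instructor, Course} but differ on Grade, so {Section, Instructor, Course} → Grade does not hold.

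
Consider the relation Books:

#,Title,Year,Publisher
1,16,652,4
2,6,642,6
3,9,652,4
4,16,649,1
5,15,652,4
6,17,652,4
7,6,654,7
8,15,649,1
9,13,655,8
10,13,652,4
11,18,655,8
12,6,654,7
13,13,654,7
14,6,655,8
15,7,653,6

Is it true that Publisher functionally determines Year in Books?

No

Publisher=4: rows 1, 3, 5, 6, 10 → Year = 652, 652, 652, 652, 652 ✓
Publisher=6: rows 2, 15 → Year takes values {642, 653} — violation
Publisher=1: rows 4, 8 → Year = 649, 649 ✓
Publisher=7: rows 7, 12, 13 → Year = 654, 654, 654 ✓
Publisher=8: rows 9, 11, 14 → Year = 655, 655, 655 ✓
Two rows agree on Publisher but differ on Year, so Publisher → Year does not hold.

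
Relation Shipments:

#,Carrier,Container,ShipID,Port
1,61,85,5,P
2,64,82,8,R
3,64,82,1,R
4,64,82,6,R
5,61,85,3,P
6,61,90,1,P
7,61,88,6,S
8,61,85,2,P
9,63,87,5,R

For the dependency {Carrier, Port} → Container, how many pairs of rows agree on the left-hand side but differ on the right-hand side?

(Carrier=61, Port=P): violating pairs (1,6), (5,6), (6,8) — 3 pairs.
(Carrier=64, Port=R): all 3 rows agree on Container — 0 pairs.

3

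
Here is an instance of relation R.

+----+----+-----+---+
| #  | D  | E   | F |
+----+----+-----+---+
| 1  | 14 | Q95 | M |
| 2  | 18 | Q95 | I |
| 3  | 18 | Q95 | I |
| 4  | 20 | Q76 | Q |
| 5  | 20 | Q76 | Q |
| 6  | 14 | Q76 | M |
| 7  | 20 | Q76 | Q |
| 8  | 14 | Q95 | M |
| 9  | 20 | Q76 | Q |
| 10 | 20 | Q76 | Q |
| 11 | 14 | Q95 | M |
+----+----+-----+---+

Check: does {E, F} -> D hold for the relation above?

Yes

(E=Q95, F=M): rows 1, 8, 11 → D = 14, 14, 14 ✓
(E=Q95, F=I): rows 2, 3 → D = 18, 18 ✓
(E=Q76, F=Q): rows 4, 5, 7, 9, 10 → D = 20, 20, 20, 20, 20 ✓
(E=Q76, F=M): row 6 → D = 14 ✓
Every {E, F} value is associated with a single D value, so {E, F} -> D holds.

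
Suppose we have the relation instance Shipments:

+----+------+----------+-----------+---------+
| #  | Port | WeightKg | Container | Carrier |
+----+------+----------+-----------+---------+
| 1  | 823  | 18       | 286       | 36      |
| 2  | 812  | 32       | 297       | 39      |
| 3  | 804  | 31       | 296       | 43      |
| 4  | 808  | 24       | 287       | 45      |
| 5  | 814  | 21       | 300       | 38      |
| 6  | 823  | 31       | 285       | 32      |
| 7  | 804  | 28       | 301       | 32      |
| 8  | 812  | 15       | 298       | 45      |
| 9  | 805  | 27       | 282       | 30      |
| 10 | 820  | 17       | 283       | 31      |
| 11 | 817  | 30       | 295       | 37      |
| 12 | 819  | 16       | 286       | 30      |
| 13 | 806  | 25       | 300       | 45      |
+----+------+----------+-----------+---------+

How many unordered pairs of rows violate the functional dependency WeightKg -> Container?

WeightKg=31: violating pairs (3,6) — 1 pair.

1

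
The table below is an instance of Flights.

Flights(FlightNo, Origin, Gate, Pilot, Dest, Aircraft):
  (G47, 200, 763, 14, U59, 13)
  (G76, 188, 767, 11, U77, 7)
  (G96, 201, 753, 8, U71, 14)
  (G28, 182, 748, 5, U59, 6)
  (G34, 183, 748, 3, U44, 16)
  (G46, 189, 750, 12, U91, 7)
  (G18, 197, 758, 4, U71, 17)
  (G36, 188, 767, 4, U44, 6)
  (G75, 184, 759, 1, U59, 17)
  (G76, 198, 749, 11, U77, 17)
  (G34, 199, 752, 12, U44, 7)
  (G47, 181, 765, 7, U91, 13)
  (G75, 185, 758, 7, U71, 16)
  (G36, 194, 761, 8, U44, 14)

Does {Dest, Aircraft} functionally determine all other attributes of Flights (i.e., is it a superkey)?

Yes

All 14 rows have distinct {Dest, Aircraft} values, so {Dest, Aircraft} → (all attributes) holds and {Dest, Aircraft} is a superkey.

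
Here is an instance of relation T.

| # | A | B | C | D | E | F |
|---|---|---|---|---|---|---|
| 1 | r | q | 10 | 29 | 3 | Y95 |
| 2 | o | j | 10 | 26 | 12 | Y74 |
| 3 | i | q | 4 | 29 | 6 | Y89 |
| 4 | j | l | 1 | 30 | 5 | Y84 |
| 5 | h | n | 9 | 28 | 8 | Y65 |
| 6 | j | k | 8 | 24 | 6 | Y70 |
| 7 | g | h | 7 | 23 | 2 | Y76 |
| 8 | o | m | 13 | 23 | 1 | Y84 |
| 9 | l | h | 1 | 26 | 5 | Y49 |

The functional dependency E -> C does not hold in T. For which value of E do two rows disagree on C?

6

E=3: row 1 → C = 10 ✓
E=12: row 2 → C = 10 ✓
E=6: rows 3, 6 → C takes values {4, 8} — violation
E=5: rows 4, 9 → C = 1, 1 ✓
E=8: row 5 → C = 9 ✓
E=2: row 7 → C = 7 ✓
E=1: row 8 → C = 13 ✓
The only E value with inconsistent C is E=6.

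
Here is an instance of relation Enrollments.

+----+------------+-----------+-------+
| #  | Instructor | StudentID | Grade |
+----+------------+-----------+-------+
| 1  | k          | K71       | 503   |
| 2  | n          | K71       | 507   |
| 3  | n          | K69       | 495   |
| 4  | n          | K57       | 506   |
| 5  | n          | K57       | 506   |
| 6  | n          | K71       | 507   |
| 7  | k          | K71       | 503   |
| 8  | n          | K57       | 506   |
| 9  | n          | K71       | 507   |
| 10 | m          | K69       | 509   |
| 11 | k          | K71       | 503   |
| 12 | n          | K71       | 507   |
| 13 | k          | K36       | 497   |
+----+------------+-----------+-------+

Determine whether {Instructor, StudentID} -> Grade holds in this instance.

(Instructor=k, StudentID=K71): rows 1, 7, 11 → Grade = 503, 503, 503 ✓
(Instructor=n, StudentID=K71): rows 2, 6, 9, 12 → Grade = 507, 507, 507, 507 ✓
(Instructor=n, StudentID=K69): row 3 → Grade = 495 ✓
(Instructor=n, StudentID=K57): rows 4, 5, 8 → Grade = 506, 506, 506 ✓
(Instructor=m, StudentID=K69): row 10 → Grade = 509 ✓
(Instructor=k, StudentID=K36): row 13 → Grade = 497 ✓
Every {Instructor, StudentID} value is associated with a single Grade value, so {Instructor, StudentID} -> Grade holds.

Yes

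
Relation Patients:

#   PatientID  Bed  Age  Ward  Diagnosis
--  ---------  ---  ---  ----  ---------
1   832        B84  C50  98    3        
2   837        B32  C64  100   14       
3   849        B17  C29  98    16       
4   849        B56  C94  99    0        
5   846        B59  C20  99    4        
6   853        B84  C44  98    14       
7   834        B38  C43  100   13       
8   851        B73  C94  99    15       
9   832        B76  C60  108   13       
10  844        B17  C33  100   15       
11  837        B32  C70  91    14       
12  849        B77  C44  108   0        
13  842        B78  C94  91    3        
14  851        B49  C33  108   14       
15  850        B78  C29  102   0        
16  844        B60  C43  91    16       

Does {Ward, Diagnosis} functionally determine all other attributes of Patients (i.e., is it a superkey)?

Yes

All 16 rows have distinct {Ward, Diagnosis} values, so {Ward, Diagnosis} → (all attributes) holds and {Ward, Diagnosis} is a superkey.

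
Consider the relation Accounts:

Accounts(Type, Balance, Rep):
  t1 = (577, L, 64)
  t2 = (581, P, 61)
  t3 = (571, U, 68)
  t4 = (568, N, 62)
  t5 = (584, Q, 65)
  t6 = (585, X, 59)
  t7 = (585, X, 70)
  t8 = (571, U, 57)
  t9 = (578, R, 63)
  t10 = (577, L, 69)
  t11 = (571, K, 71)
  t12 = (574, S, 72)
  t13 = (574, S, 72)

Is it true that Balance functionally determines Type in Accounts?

Yes

Balance=L: rows 1, 10 → Type = 577, 577 ✓
Balance=P: row 2 → Type = 581 ✓
Balance=U: rows 3, 8 → Type = 571, 571 ✓
Balance=N: row 4 → Type = 568 ✓
Balance=Q: row 5 → Type = 584 ✓
Balance=X: rows 6, 7 → Type = 585, 585 ✓
Balance=R: row 9 → Type = 578 ✓
Balance=K: row 11 → Type = 571 ✓
Balance=S: rows 12, 13 → Type = 574, 574 ✓
Every Balance value is associated with a single Type value, so Balance -> Type holds.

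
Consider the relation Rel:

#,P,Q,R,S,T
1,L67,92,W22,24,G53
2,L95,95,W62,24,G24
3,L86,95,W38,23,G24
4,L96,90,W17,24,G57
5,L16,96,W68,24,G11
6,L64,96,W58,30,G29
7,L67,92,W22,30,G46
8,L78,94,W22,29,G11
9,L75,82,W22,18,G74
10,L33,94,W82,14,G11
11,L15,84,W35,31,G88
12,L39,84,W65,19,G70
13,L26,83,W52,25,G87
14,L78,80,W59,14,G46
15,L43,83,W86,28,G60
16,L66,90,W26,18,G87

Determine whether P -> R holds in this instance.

No

P=L67: rows 1, 7 → R = W22, W22 ✓
P=L95: row 2 → R = W62 ✓
P=L86: row 3 → R = W38 ✓
P=L96: row 4 → R = W17 ✓
P=L16: row 5 → R = W68 ✓
P=L64: row 6 → R = W58 ✓
P=L78: rows 8, 14 → R takes values {W22, W59} — violation
P=L75: row 9 → R = W22 ✓
P=L33: row 10 → R = W82 ✓
P=L15: row 11 → R = W35 ✓
P=L39: row 12 → R = W65 ✓
P=L26: row 13 → R = W52 ✓
P=L43: row 15 → R = W86 ✓
P=L66: row 16 → R = W26 ✓
Two rows agree on P but differ on R, so P -> R does not hold.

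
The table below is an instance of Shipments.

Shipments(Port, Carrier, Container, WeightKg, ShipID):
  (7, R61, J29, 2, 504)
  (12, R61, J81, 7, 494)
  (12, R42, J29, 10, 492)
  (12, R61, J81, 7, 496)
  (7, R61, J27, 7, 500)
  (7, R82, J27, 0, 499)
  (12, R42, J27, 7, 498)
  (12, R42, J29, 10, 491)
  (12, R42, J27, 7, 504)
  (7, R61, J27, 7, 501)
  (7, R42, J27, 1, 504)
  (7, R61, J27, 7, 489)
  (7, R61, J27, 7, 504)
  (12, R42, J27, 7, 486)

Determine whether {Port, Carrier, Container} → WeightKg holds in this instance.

(Port=7, Carrier=R61, Container=J29): 1 row → WeightKg = 2 ✓
(Port=12, Carrier=R61, Container=J81): 2 rows → WeightKg = 7, 7 ✓
(Port=12, Carrier=R42, Container=J29): 2 rows → WeightKg = 10, 10 ✓
(Port=7, Carrier=R61, Container=J27): 4 rows → WeightKg = 7, 7, 7, 7 ✓
(Port=7, Carrier=R82, Container=J27): 1 row → WeightKg = 0 ✓
(Port=12, Carrier=R42, Container=J27): 3 rows → WeightKg = 7, 7, 7 ✓
(Port=7, Carrier=R42, Container=J27): 1 row → WeightKg = 1 ✓
Every {Port, Carrier, Container} value is associated with a single WeightKg value, so {Port, Carrier, Container} → WeightKg holds.

Yes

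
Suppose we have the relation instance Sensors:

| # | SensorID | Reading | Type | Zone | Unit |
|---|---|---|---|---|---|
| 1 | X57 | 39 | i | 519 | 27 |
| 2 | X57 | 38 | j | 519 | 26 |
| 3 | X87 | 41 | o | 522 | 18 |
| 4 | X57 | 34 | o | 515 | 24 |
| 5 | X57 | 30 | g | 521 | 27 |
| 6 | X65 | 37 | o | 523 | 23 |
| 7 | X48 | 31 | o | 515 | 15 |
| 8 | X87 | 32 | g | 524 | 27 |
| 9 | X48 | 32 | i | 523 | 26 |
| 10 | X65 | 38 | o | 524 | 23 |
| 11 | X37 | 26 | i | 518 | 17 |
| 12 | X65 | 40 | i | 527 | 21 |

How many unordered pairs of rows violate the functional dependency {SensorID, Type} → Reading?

(SensorID=X65, Type=o): violating pairs (6,10) — 1 pair.

1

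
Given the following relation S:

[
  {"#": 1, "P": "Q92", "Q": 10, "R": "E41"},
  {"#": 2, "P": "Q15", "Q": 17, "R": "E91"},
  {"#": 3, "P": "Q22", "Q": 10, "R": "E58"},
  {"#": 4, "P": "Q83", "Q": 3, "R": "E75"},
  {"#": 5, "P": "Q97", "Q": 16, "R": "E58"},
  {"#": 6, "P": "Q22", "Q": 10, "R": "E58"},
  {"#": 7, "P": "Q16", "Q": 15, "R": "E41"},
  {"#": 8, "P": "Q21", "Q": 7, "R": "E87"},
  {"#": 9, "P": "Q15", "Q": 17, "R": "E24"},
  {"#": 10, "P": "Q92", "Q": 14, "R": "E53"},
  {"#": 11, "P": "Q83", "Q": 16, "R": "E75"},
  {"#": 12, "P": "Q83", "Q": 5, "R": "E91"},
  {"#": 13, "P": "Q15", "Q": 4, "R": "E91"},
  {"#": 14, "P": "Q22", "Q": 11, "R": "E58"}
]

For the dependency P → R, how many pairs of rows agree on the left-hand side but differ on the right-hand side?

P=Q92: violating pairs (1,10) — 1 pair.
P=Q15: violating pairs (2,9), (9,13) — 2 pairs.
P=Q22: all 3 rows agree on R — 0 pairs.
P=Q83: violating pairs (4,12), (11,12) — 2 pairs.

5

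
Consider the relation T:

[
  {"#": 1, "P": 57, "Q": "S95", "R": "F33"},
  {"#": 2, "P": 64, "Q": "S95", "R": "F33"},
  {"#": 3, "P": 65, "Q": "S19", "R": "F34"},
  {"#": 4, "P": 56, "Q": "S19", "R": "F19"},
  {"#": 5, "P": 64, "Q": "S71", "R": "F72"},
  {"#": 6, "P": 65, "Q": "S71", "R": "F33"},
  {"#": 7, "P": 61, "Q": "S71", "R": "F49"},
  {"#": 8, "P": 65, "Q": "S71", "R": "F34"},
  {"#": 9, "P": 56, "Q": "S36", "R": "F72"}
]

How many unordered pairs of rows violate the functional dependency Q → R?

7

Q=S95: all 2 rows agree on R — 0 pairs.
Q=S19: violating pairs (3,4) — 1 pair.
Q=S71: violating pairs (5,6), (5,7), (5,8), (6,7), (6,8), (7,8) — 6 pairs.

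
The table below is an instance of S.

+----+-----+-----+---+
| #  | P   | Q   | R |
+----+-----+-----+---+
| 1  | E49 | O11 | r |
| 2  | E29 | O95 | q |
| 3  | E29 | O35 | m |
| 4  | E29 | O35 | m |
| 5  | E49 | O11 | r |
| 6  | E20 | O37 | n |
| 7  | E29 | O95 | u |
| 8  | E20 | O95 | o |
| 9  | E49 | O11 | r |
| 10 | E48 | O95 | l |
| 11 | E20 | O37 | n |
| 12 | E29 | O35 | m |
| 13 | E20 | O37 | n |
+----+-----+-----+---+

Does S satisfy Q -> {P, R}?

Q=O11: rows 1, 5, 9 → {P,R} = (E49, r), (E49, r), (E49, r) ✓
Q=O95: rows 2, 7, 8, 10 → {P,R} takes values {(E29, q), (E29, u), (E20, o), (E48, l)} — violation
Q=O35: rows 3, 4, 12 → {P,R} = (E29, m), (E29, m), (E29, m) ✓
Q=O37: rows 6, 11, 13 → {P,R} = (E20, n), (E20, n), (E20, n) ✓
Two rows agree on Q but differ on {P, R}, so Q -> {P, R} does not hold.

No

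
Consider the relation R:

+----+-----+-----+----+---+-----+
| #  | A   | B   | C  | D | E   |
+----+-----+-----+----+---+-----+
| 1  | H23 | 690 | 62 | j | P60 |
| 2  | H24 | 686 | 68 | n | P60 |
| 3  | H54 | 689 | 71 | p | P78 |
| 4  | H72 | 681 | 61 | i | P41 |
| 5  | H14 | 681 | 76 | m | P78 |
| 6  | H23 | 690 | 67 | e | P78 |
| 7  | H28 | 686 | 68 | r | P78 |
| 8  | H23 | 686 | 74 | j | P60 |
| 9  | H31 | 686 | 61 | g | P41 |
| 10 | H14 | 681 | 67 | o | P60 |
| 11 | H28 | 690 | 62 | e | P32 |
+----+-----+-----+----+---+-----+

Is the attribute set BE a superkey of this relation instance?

Rows 2 and 8 have the same BE value (B=686, E=P60) but are distinct tuples, so BE does not determine every attribute — not a superkey.

No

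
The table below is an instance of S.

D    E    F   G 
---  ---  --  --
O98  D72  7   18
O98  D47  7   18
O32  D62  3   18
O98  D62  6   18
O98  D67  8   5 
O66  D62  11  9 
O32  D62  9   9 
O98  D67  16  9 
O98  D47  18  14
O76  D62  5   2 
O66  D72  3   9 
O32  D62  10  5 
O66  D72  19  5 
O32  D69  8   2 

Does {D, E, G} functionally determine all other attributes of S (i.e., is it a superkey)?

Yes

All 14 rows have distinct {D, E, G} values, so {D, E, G} → (all attributes) holds and {D, E, G} is a superkey.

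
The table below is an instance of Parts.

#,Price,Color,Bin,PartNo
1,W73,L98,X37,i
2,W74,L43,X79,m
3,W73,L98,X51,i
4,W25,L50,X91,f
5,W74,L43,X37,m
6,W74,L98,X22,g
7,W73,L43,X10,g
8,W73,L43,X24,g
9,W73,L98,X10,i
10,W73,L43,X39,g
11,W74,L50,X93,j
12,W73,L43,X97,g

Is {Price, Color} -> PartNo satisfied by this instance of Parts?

Yes

(Price=W73, Color=L98): rows 1, 3, 9 → PartNo = i, i, i ✓
(Price=W74, Color=L43): rows 2, 5 → PartNo = m, m ✓
(Price=W25, Color=L50): row 4 → PartNo = f ✓
(Price=W74, Color=L98): row 6 → PartNo = g ✓
(Price=W73, Color=L43): rows 7, 8, 10, 12 → PartNo = g, g, g, g ✓
(Price=W74, Color=L50): row 11 → PartNo = j ✓
Every {Price, Color} value is associated with a single PartNo value, so {Price, Color} -> PartNo holds.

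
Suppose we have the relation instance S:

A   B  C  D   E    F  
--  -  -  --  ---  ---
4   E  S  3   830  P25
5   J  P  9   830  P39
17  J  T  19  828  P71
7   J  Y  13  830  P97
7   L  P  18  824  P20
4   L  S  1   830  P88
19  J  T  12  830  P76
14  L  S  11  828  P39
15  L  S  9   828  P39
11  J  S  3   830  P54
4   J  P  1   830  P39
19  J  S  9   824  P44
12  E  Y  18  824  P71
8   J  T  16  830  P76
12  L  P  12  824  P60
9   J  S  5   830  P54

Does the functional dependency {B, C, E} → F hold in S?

No

(B=E, C=S, E=830): 1 row → F = P25 ✓
(B=J, C=P, E=830): 2 rows → F = P39, P39 ✓
(B=J, C=T, E=828): 1 row → F = P71 ✓
(B=J, C=Y, E=830): 1 row → F = P97 ✓
(B=L, C=P, E=824): 2 rows → F takes values {P20, P60} — violation
(B=L, C=S, E=830): 1 row → F = P88 ✓
(B=J, C=T, E=830): 2 rows → F = P76, P76 ✓
(B=L, C=S, E=828): 2 rows → F = P39, P39 ✓
(B=J, C=S, E=830): 2 rows → F = P54, P54 ✓
(B=J, C=S, E=824): 1 row → F = P44 ✓
(B=E, C=Y, E=824): 1 row → F = P71 ✓
Two rows agree on {B, C, E} but differ on F, so {B, C, E} → F does not hold.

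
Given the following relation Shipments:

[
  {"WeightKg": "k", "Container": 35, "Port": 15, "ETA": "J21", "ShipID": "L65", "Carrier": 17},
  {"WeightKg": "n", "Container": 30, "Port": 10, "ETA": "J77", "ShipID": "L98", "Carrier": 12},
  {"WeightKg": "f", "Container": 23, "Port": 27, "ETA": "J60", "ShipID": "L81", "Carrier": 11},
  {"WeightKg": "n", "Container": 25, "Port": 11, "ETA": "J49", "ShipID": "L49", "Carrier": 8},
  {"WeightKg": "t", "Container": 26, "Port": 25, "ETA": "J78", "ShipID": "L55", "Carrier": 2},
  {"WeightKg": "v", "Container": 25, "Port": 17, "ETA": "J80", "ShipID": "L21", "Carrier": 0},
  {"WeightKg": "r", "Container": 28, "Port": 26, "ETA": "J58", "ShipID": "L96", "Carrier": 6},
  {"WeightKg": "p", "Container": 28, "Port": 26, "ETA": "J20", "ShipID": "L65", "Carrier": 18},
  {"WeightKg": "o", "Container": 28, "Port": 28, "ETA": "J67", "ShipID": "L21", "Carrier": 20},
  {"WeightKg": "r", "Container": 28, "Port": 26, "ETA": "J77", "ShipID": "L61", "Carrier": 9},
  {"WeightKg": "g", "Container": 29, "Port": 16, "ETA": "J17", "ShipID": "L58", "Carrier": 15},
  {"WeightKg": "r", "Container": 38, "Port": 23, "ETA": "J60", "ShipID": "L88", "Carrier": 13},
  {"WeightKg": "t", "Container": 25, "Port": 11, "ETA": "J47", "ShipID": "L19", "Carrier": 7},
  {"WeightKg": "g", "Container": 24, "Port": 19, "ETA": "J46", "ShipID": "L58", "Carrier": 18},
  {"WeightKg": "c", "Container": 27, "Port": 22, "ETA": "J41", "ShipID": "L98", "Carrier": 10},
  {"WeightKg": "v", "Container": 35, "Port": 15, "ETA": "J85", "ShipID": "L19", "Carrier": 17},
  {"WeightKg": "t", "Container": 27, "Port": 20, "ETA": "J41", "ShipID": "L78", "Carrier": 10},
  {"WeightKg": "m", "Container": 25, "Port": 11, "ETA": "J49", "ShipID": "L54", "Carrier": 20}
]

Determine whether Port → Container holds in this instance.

Port=15: 2 rows → Container = 35, 35 ✓
Port=10: 1 row → Container = 30 ✓
Port=27: 1 row → Container = 23 ✓
Port=11: 3 rows → Container = 25, 25, 25 ✓
Port=25: 1 row → Container = 26 ✓
Port=17: 1 row → Container = 25 ✓
Port=26: 3 rows → Container = 28, 28, 28 ✓
Port=28: 1 row → Container = 28 ✓
Port=16: 1 row → Container = 29 ✓
Port=23: 1 row → Container = 38 ✓
Port=19: 1 row → Container = 24 ✓
Port=22: 1 row → Container = 27 ✓
Port=20: 1 row → Container = 27 ✓
Every Port value is associated with a single Container value, so Port → Container holds.

Yes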